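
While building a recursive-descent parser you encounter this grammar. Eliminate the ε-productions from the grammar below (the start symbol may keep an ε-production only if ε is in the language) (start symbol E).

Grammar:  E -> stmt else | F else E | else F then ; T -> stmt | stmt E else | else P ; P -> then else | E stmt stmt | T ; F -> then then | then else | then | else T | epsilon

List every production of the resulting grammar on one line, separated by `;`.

E -> stmt else | F else E | else E | else F then | else then; T -> stmt | stmt E else | else P; P -> then else | E stmt stmt | T; F -> then then | then else | then | else T

Nullable set = {F}.
ε ∉ L(G), so no ε-production is kept.
For each production, add variants omitting each subset of nullable occurrences: E → F else E gives F else E | else E. E → else F then gives else F then | else then.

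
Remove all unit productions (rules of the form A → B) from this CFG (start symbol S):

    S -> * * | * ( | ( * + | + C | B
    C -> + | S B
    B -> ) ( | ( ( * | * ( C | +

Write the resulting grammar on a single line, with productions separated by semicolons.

S -> ) ( | ( ( * | * ( C | + | * * | * ( | ( * + | + C; C -> + | S B; B -> ) ( | ( ( * | * ( C | +

Unit pairs: S ⇒* {B}.
For every A with A ⇒* B via unit rules, add B's non-unit alternatives to A; then delete every rule of the form X → Y.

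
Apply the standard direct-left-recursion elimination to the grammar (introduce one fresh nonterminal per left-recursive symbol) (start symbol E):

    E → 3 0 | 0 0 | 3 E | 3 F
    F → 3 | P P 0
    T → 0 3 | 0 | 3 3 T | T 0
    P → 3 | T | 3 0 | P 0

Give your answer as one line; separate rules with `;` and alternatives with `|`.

E → 3 0 | 0 0 | 3 E | 3 F; F → 3 | P P 0; T → 0 3 T' | 0 T' | 3 3 T T'; P → 3 P' | T P' | 3 0 P'; T' → 0 T' | epsilon; P' → 0 P' | epsilon

Directly left-recursive nonterminals: T, P.
For T: α = {0}, β = {0 3, 0, 3 3 T}. Rewrite as T → β T' and T' → α T' | ε.
For P: α = {0}, β = {3, T, 3 0}. Rewrite as P → β P' and P' → α P' | ε.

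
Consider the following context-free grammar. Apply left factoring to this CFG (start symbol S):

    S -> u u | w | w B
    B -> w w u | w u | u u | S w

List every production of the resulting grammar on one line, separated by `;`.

S has alternatives sharing prefix 'w': factor to S → w S' with S' → ε | B.
B has alternatives sharing prefix 'w': factor to B → w B' with B' → w u | u.

S -> u u | w S'; B -> u u | S w | w B'; S' -> ε | B; B' -> w u | u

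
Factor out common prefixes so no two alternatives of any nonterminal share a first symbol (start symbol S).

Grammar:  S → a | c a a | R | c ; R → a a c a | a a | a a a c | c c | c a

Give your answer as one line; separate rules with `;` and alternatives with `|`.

S has alternatives sharing prefix 'c': factor to S → c S' with S' → a a | ε.
R has alternatives sharing prefix 'a a': factor to R → a a R' with R' → c a | ε | a c.
R has alternatives sharing prefix 'c': factor to R → c R'' with R'' → c | a.

S → a | R | c S'; R → a a R' | c R''; S' → a a | epsilon; R' → c a | epsilon | a c; R'' → c | a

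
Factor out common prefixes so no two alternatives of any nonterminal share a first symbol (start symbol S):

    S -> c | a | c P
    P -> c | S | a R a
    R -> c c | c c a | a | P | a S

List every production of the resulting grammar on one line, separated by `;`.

S has alternatives sharing prefix 'c': factor to S → c S' with S' → ε | P.
R has alternatives sharing prefix 'c c': factor to R → c c R' with R' → ε | a.
R has alternatives sharing prefix 'a': factor to R → a R'' with R'' → ε | S.

S -> a | c S'; P -> c | S | a R a; R -> P | c c R' | a R''; S' -> ε | P; R' -> ε | a; R'' -> ε | S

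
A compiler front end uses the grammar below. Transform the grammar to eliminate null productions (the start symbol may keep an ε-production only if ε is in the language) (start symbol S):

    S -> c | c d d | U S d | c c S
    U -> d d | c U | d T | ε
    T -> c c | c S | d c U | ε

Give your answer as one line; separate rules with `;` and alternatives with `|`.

The nullable symbols are {T, U}.
ε ∉ L(G), so no ε-production is kept.
For each production, add variants omitting each subset of nullable occurrences: S → U S d gives U S d | S d. U → c U gives c U | c. U → d T gives d T | d. T → d c U gives d c U | d c.

S -> c | c d d | U S d | S d | c c S; U -> d d | c U | c | d T | d; T -> c c | c S | d c U | d c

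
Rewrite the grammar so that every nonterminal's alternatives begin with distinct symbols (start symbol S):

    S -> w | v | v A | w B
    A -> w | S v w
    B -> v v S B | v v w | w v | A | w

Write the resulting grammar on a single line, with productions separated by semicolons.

S -> w S' | v S''; A -> w | S v w; B -> A | v v B' | w B''; S' -> ε | B; S'' -> ε | A; B' -> S B | w; B'' -> v | ε

S has alternatives sharing prefix 'w': factor to S → w S' with S' → ε | B.
S has alternatives sharing prefix 'v': factor to S → v S'' with S'' → ε | A.
B has alternatives sharing prefix 'v v': factor to B → v v B' with B' → S B | w.
B has alternatives sharing prefix 'w': factor to B → w B'' with B'' → v | ε.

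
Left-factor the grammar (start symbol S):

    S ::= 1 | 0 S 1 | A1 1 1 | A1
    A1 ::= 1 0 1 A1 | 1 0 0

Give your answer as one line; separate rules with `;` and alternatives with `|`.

S has alternatives sharing prefix 'A1': factor to S → A1 S' with S' → 1 1 | ε.
A1 has alternatives sharing prefix '1 0': factor to A1 → 1 0 A1' with A1' → 1 A1 | 0.

S ::= 1 | 0 S 1 | A1 S'; A1 ::= 1 0 A1'; S' ::= 1 1 | ε; A1' ::= 1 A1 | 0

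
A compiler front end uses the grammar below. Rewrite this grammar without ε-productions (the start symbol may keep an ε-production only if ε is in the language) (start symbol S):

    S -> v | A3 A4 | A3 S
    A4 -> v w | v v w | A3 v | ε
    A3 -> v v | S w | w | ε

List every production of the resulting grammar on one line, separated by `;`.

S -> v | A3 A4 | A3 | A4 | A3 S | ε; A4 -> v w | v v w | A3 v | v; A3 -> v v | S w | w

The nullable symbols are {A3, A4, S}.
ε ∈ L(G) since S is nullable, so keep S → ε.
For each production, add variants omitting each subset of nullable occurrences: S → A3 A4 gives A3 A4 | A3 | A4. A4 → A3 v gives A3 v | v. A3 → S w gives S w | w.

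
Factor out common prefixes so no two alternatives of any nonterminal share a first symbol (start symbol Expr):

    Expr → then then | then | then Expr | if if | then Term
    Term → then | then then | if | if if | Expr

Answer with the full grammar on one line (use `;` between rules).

Expr → if if | then Expr1; Term → Expr | then Term1 | if Term2; Expr1 → then | ε | Expr | Term; Term1 → ε | then; Term2 → ε | if

Expr has alternatives sharing prefix 'then': factor to Expr → then Expr1 with Expr1 → then | ε | Expr | Term.
Term has alternatives sharing prefix 'then': factor to Term → then Term1 with Term1 → ε | then.
Term has alternatives sharing prefix 'if': factor to Term → if Term2 with Term2 → ε | if.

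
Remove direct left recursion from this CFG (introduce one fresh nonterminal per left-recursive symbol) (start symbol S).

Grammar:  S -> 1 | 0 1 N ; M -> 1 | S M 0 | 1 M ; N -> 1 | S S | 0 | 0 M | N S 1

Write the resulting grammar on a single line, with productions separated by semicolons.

Left recursion appears on N.
For N: α = {S 1}, β = {1, S S, 0, 0 M}. Rewrite as N → β N' and N' → α N' | ε.

S -> 1 | 0 1 N; M -> 1 | S M 0 | 1 M; N -> 1 N' | S S N' | 0 N' | 0 M N'; N' -> S 1 N' | epsilon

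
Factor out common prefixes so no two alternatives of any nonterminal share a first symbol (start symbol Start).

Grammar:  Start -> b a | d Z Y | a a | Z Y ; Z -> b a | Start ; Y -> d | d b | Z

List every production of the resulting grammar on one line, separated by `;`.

Start -> b a | d Z Y | a a | Z Y; Z -> b a | Start; Y -> Z | d Y1; Y1 -> epsilon | b

Y has alternatives sharing prefix 'd': factor to Y → d Y1 with Y1 → ε | b.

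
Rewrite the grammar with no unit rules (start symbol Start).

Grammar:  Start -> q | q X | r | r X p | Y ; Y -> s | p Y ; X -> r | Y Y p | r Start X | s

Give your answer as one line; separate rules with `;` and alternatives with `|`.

Unit pairs: Start ⇒* {Y}.
Replace each nonterminal's rules with the union of the non-unit rules of every nonterminal it unit-derives.

Start -> q | q X | r | r X p | s | p Y; Y -> s | p Y; X -> r | Y Y p | r Start X | s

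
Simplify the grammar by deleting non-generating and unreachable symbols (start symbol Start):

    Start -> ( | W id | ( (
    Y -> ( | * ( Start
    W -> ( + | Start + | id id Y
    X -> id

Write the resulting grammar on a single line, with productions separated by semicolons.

Generating nonterminals: {Start, W, X, Y}.
Reachable from Start after that: {Start, W, Y}.
Removed useless symbols: {X} and every production mentioning them.

Start -> ( | W id | ( (; Y -> ( | * ( Start; W -> ( + | Start + | id id Y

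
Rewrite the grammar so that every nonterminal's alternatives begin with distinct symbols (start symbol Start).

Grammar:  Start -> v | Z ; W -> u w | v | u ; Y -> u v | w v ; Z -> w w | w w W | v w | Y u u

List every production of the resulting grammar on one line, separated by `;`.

W has alternatives sharing prefix 'u': factor to W → u W1 with W1 → w | ε.
Z has alternatives sharing prefix 'w w': factor to Z → w w Z1 with Z1 → ε | W.

Start -> v | Z; W -> v | u W1; Y -> u v | w v; Z -> v w | Y u u | w w Z1; W1 -> w | ε; Z1 -> ε | W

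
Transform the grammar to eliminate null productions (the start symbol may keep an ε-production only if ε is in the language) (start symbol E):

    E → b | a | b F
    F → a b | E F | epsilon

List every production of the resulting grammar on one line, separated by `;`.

The nullable symbols are {F}.
ε ∉ L(G), so no ε-production is kept.
Add the nullable-subset variants: F → E F gives E F | E.

E → b | a | b F; F → a b | E F | E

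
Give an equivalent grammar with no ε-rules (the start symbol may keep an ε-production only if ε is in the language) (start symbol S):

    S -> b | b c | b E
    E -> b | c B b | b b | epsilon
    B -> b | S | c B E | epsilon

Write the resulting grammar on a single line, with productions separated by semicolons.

Nullable nonterminals: {B, E}.
ε ∉ L(G), so no ε-production is kept.
Add the nullable-subset variants: E → c B b gives c B b | c b. B → c B E gives c B E | c B | c E | c.

S -> b | b c | b E; E -> b | c B b | c b | b b; B -> b | S | c B E | c B | c E | c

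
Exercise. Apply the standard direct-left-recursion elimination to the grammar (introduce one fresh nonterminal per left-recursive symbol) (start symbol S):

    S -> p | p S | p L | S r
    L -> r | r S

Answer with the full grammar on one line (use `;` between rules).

Directly left-recursive nonterminal: S.
For S: α = {r}, β = {p, p S, p L}. Rewrite as S → β S' and S' → α S' | ε.

S -> p S' | p S S' | p L S'; L -> r | r S; S' -> r S' | ε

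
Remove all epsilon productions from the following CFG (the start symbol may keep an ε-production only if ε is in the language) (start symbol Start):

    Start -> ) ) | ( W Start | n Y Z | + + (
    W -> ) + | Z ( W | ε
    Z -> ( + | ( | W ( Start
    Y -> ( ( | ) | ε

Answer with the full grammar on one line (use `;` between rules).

Start -> ) ) | ( W Start | ( Start | n Y Z | n Z | + + (; W -> ) + | Z ( W | Z (; Z -> ( + | ( | W ( Start | ( Start; Y -> ( ( | )

Nullable nonterminals: {W, Y}.
ε ∉ L(G), so no ε-production is kept.
Expand every rule over subsets of its nullable positions: Start → ( W Start gives ( W Start | ( Start. Start → n Y Z gives n Y Z | n Z. W → Z ( W gives Z ( W | Z (. Z → W ( Start gives W ( Start | ( Start.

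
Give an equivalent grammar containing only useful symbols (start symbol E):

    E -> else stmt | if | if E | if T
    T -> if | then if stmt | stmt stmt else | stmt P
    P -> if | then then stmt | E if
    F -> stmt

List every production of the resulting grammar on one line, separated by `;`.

Generating nonterminals: {E, F, P, T}.
Reachable from E after that: {E, P, T}.
Removed useless symbols: {F} and every production mentioning them.

E -> else stmt | if | if E | if T; T -> if | then if stmt | stmt stmt else | stmt P; P -> if | then then stmt | E if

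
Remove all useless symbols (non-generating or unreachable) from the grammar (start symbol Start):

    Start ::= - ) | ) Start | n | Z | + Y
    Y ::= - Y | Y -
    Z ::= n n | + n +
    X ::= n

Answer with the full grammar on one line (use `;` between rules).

Start ::= - ) | ) Start | n | Z; Z ::= n n | + n +

Generating nonterminals: {Start, X, Z}.
Reachable from Start after that: {Start, Z}.
Removed useless symbols: {X, Y} and every production mentioning them.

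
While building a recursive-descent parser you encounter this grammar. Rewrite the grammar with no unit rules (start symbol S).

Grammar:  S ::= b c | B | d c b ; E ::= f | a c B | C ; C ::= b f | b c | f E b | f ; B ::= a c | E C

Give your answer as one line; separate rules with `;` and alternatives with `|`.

S ::= a c | E C | b c | d c b; E ::= f | a c B | b f | b c | f E b; C ::= b f | b c | f E b | f; B ::= a c | E C

Unit pairs: E ⇒* {C}; S ⇒* {B}.
Replace each nonterminal's rules with the union of the non-unit rules of every nonterminal it unit-derives.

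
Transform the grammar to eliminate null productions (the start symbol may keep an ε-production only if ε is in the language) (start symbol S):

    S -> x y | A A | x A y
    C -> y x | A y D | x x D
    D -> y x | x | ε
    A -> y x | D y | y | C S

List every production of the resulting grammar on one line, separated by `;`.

S -> x y | A A | x A y; C -> y x | A y D | A y | x x D | x x; D -> y x | x; A -> y x | D y | y | C S

Nullable set = {D}.
ε ∉ L(G), so no ε-production is kept.
For each production, add variants omitting each subset of nullable occurrences: C → A y D gives A y D | A y. C → x x D gives x x D | x x. A → D y gives D y | y.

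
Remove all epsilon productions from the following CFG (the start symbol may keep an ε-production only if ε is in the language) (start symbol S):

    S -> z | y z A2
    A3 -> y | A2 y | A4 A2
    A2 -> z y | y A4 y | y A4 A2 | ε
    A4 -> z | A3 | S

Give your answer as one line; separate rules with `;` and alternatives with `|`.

S -> z | y z A2 | y z; A3 -> y | A2 y | A4 A2 | A4; A2 -> z y | y A4 y | y A4 A2 | y A4; A4 -> z | A3 | S

Nullable nonterminals: {A2}.
ε ∉ L(G), so no ε-production is kept.
For each production, add variants omitting each subset of nullable occurrences: S → y z A2 gives y z A2 | y z. A3 → A4 A2 gives A4 A2 | A4. A2 → y A4 A2 gives y A4 A2 | y A4.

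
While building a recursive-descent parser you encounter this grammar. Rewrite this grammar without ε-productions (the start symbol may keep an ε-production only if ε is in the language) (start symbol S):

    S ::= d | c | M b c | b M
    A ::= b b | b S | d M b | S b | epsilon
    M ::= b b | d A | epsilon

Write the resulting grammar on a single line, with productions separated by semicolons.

Nullable nonterminals: {A, M}.
ε ∉ L(G), so no ε-production is kept.
Add the nullable-subset variants: S → M b c gives M b c | b c. S → b M gives b M | b. A → d M b gives d M b | d b. M → d A gives d A | d.

S ::= d | c | M b c | b c | b M | b; A ::= b b | b S | d M b | d b | S b; M ::= b b | d A | d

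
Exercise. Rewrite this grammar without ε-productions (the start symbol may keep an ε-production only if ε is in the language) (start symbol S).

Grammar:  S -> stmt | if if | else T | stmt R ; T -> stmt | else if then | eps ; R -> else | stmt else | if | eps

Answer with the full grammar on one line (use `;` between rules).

The nullable symbols are {R, T}.
ε ∉ L(G), so no ε-production is kept.
For each production, add variants omitting each subset of nullable occurrences: S → else T gives else T | else.

S -> stmt | if if | else T | else | stmt R; T -> stmt | else if then; R -> else | stmt else | if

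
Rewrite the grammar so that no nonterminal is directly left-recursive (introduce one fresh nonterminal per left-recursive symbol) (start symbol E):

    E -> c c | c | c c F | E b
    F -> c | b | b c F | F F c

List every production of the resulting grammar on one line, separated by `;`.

E -> c c E' | c E' | c c F E'; F -> c F' | b F' | b c F F'; E' -> b E' | ε; F' -> F c F' | ε

Left recursion appears on E, F.
For E: α = {b}, β = {c c, c, c c F}. Rewrite as E → β E' and E' → α E' | ε.
For F: α = {F c}, β = {c, b, b c F}. Rewrite as F → β F' and F' → α F' | ε.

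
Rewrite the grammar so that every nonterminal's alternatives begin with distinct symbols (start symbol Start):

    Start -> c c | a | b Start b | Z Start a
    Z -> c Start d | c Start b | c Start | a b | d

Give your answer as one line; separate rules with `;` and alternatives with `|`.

Start -> c c | a | b Start b | Z Start a; Z -> a b | d | c Start Z1; Z1 -> d | b | ε

Z has alternatives sharing prefix 'c Start': factor to Z → c Start Z1 with Z1 → d | b | ε.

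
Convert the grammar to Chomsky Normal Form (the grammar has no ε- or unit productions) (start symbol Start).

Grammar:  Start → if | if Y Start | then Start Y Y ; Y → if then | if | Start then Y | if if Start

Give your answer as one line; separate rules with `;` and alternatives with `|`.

Start → if | X1 Y1 | X2 Y2; Y → X1 X2 | if | Start Y4 | X1 Y5; X1 → if; X2 → then; Y1 → Y Start; Y2 → Start Y3; Y3 → Y Y; Y4 → X2 Y; Y5 → X1 Start

Introduce a nonterminal for each terminal appearing in a rule of length ≥ 2: X1 → if, X2 → then.
Binarize each right-hand side of length ≥ 3 by chaining fresh nonterminals (Y1, Y2, …): affected rules were Start → X1 Y Start; Start → X2 Start Y Y; Y → Start X2 Y; Y → X1 X1 Start.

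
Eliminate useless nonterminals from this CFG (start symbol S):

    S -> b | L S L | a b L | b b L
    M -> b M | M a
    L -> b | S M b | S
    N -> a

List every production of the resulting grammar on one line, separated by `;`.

S -> b | L S L | a b L | b b L; L -> b | S

Generating nonterminals: {L, N, S}.
Reachable from S after that: {L, S}.
Removed useless symbols: {M, N} and every production mentioning them.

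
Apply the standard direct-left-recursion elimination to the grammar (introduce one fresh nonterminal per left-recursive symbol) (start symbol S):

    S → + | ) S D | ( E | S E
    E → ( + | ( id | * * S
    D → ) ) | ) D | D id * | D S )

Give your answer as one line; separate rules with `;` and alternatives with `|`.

S → + S' | ) S D S' | ( E S'; E → ( + | ( id | * * S; D → ) ) D' | ) D D'; S' → E S' | ε; D' → id * D' | S ) D' | ε

Directly left-recursive nonterminals: S, D.
For S: α = {E}, β = {+, ) S D, ( E}. Rewrite as S → β S' and S' → α S' | ε.
For D: α = {id *, S )}, β = {) ), ) D}. Rewrite as D → β D' and D' → α D' | ε.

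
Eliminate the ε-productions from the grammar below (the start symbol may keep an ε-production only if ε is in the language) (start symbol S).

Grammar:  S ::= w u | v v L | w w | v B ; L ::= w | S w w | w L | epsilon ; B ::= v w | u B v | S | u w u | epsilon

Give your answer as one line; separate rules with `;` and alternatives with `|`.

S ::= w u | v v L | v v | w w | v B | v; L ::= w | S w w | w L; B ::= v w | u B v | u v | S | u w u

The nullable symbols are {B, L}.
ε ∉ L(G), so no ε-production is kept.
Expand every rule over subsets of its nullable positions: S → v v L gives v v L | v v. S → v B gives v B | v. B → u B v gives u B v | u v.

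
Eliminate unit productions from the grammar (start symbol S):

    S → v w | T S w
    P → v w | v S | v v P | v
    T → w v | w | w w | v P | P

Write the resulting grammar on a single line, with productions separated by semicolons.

Unit pairs: T ⇒* {P}.
Replace each nonterminal's rules with the union of the non-unit rules of every nonterminal it unit-derives.

S → v w | T S w; P → v w | v S | v v P | v; T → v w | v S | v v P | v | w v | w | w w | v P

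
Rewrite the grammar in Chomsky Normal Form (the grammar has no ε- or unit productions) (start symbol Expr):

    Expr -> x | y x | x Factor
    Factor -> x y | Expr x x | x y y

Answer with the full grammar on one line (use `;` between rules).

Expr -> x | X1 X2 | X2 Factor; Factor -> X2 X1 | Expr Y1 | X2 Y2; X1 -> y; X2 -> x; Y1 -> X2 X2; Y2 -> X1 X1

Introduce a nonterminal for each terminal appearing in a rule of length ≥ 2: X1 → y, X2 → x.
Binarize each right-hand side of length ≥ 3 by chaining fresh nonterminals (Y1, Y2, …): affected rules were Factor → Expr X2 X2; Factor → X2 X1 X1.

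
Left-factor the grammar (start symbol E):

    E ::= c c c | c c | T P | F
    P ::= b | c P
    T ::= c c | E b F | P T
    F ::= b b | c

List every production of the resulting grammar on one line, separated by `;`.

E ::= T P | F | c c E'; P ::= b | c P; T ::= c c | E b F | P T; F ::= b b | c; E' ::= c | ε

E has alternatives sharing prefix 'c c': factor to E → c c E' with E' → c | ε.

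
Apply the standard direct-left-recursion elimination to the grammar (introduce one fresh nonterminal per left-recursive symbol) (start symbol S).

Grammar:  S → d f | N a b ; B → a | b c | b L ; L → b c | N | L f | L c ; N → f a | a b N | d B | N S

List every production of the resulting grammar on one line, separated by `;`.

Left recursion appears on L, N.
For L: α = {f, c}, β = {b c, N}. Rewrite as L → β L' and L' → α L' | ε.
For N: α = {S}, β = {f a, a b N, d B}. Rewrite as N → β N' and N' → α N' | ε.

S → d f | N a b; B → a | b c | b L; L → b c L' | N L'; N → f a N' | a b N N' | d B N'; L' → f L' | c L' | epsilon; N' → S N' | epsilon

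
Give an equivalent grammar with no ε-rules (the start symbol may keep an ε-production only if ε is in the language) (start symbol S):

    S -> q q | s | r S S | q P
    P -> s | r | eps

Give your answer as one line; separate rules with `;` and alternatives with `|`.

S -> q q | s | r S S | q P | q; P -> s | r

Nullable nonterminals: {P}.
ε ∉ L(G), so no ε-production is kept.
For each production, add variants omitting each subset of nullable occurrences: S → q P gives q P | q.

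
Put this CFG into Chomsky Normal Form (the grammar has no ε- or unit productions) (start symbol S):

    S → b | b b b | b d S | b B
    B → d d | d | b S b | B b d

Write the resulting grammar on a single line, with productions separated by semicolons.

Introduce a nonterminal for each terminal appearing in a rule of length ≥ 2: X1 → b, X2 → d.
Binarize each right-hand side of length ≥ 3 by chaining fresh nonterminals (Y1, Y2, …): affected rules were S → X1 X1 X1; S → X1 X2 S; B → X1 S X1; B → B X1 X2.

S → b | X1 Y1 | X1 Y2 | X1 B; B → X2 X2 | d | X1 Y3 | B Y4; X1 → b; X2 → d; Y1 → X1 X1; Y2 → X2 S; Y3 → S X1; Y4 → X1 X2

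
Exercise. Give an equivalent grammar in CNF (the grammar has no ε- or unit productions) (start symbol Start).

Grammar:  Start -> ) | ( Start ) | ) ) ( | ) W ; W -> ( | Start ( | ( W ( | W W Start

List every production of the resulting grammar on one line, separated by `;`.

Introduce a nonterminal for each terminal appearing in a rule of length ≥ 2: X1 → (, X2 → ).
Binarize each right-hand side of length ≥ 3 by chaining fresh nonterminals (Y1, Y2, …): affected rules were Start → X1 Start X2; Start → X2 X2 X1; W → X1 W X1; W → W W Start.

Start -> ) | X1 Y1 | X2 Y2 | X2 W; W -> ( | Start X1 | X1 Y3 | W Y4; X1 -> (; X2 -> ); Y1 -> Start X2; Y2 -> X2 X1; Y3 -> W X1; Y4 -> W Start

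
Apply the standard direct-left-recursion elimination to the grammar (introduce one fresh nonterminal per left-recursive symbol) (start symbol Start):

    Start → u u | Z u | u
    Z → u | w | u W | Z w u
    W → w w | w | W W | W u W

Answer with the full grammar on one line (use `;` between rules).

Directly left-recursive nonterminals: Z, W.
For Z: α = {w u}, β = {u, w, u W}. Rewrite as Z → β Z1 and Z1 → α Z1 | ε.
For W: α = {W, u W}, β = {w w, w}. Rewrite as W → β W1 and W1 → α W1 | ε.

Start → u u | Z u | u; Z → u Z1 | w Z1 | u W Z1; W → w w W1 | w W1; Z1 → w u Z1 | ε; W1 → W W1 | u W W1 | ε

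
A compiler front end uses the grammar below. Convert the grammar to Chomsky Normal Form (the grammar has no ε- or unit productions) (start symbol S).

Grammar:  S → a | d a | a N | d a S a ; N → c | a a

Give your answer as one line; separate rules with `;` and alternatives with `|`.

S → a | X1 X2 | X2 N | X1 Y1; N → c | X2 X2; X1 → d; X2 → a; Y1 → X2 Y2; Y2 → S X2

Introduce a nonterminal for each terminal appearing in a rule of length ≥ 2: X1 → d, X2 → a.
Binarize each right-hand side of length ≥ 3 by chaining fresh nonterminals (Y1, Y2, …): affected rules were S → X1 X2 S X2.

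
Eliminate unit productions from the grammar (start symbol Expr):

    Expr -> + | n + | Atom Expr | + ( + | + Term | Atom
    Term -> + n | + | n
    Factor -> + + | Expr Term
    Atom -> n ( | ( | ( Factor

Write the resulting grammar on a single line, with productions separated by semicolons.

Expr -> n ( | ( | ( Factor | + | n + | Atom Expr | + ( + | + Term; Term -> + n | + | n; Factor -> + + | Expr Term; Atom -> n ( | ( | ( Factor

Unit pairs: Expr ⇒* {Atom}.
For each unit pair (A, B), copy every non-unit production of B to A, then drop all unit productions.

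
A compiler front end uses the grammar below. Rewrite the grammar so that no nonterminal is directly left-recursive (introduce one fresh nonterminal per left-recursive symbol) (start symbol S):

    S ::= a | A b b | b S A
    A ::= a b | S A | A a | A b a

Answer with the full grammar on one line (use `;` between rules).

S ::= a | A b b | b S A; A ::= a b A' | S A A'; A' ::= a A' | b a A' | ε

Left recursion appears on A.
For A: α = {a, b a}, β = {a b, S A}. Rewrite as A → β A' and A' → α A' | ε.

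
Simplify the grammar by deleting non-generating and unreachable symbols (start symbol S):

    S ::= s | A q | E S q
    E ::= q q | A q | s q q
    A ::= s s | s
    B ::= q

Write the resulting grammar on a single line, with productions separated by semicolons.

Generating nonterminals: {A, B, E, S}.
Reachable from S after that: {A, E, S}.
Removed useless symbols: {B} and every production mentioning them.

S ::= s | A q | E S q; E ::= q q | A q | s q q; A ::= s s | s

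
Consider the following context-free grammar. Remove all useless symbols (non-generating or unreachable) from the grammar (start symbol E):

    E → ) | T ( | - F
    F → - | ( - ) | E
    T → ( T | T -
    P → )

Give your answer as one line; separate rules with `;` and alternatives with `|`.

E → ) | - F; F → - | ( - ) | E

Generating nonterminals: {E, F, P}.
Reachable from E after that: {E, F}.
Removed useless symbols: {P, T} and every production mentioning them.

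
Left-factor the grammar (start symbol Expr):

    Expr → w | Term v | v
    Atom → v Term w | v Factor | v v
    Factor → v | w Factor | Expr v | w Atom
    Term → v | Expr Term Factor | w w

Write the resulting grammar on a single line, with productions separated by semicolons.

Atom has alternatives sharing prefix 'v': factor to Atom → v Atom1 with Atom1 → Term w | Factor | v.
Factor has alternatives sharing prefix 'w': factor to Factor → w Factor1 with Factor1 → Factor | Atom.

Expr → w | Term v | v; Atom → v Atom1; Factor → v | Expr v | w Factor1; Term → v | Expr Term Factor | w w; Atom1 → Term w | Factor | v; Factor1 → Factor | Atom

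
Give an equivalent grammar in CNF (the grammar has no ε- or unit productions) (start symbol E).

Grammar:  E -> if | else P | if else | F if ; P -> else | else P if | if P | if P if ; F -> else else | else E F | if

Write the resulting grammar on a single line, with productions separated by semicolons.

Introduce a nonterminal for each terminal appearing in a rule of length ≥ 2: X1 → else, X2 → if.
Binarize each right-hand side of length ≥ 3 by chaining fresh nonterminals (Y1, Y2, …): affected rules were P → X1 P X2; P → X2 P X2; F → X1 E F.

E -> if | X1 P | X2 X1 | F X2; P -> else | X1 Y1 | X2 P | X2 Y2; F -> X1 X1 | X1 Y3 | if; X1 -> else; X2 -> if; Y1 -> P X2; Y2 -> P X2; Y3 -> E F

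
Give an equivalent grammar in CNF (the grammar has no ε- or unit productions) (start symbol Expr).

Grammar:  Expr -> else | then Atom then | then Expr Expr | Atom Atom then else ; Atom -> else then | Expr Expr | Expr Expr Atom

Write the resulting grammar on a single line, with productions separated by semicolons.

Introduce a nonterminal for each terminal appearing in a rule of length ≥ 2: X1 → then, X2 → else.
Binarize each right-hand side of length ≥ 3 by chaining fresh nonterminals (Y1, Y2, …): affected rules were Expr → X1 Atom X1; Expr → X1 Expr Expr; Expr → Atom Atom X1 X2; Atom → Expr Expr Atom.

Expr -> else | X1 Y1 | X1 Y2 | Atom Y3; Atom -> X2 X1 | Expr Expr | Expr Y5; X1 -> then; X2 -> else; Y1 -> Atom X1; Y2 -> Expr Expr; Y3 -> Atom Y4; Y4 -> X1 X2; Y5 -> Expr Atom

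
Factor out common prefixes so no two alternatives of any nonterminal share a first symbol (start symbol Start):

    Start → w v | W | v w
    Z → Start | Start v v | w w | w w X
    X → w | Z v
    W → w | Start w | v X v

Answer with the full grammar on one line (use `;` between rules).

Z has alternatives sharing prefix 'w w': factor to Z → w w Z1 with Z1 → ε | X.
Z has alternatives sharing prefix 'Start': factor to Z → Start Z2 with Z2 → ε | v v.

Start → w v | W | v w; Z → w w Z1 | Start Z2; X → w | Z v; W → w | Start w | v X v; Z1 → ε | X; Z2 → ε | v v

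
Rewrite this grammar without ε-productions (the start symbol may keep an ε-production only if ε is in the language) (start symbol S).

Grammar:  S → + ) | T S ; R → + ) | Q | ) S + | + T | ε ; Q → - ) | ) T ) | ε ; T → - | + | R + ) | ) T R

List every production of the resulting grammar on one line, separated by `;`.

Nullable nonterminals: {Q, R}.
ε ∉ L(G), so no ε-production is kept.
Expand every rule over subsets of its nullable positions: T → R + ) gives R + ) | + ). T → ) T R gives ) T R | ) T.

S → + ) | T S; R → + ) | Q | ) S + | + T; Q → - ) | ) T ); T → - | + | R + ) | + ) | ) T R | ) T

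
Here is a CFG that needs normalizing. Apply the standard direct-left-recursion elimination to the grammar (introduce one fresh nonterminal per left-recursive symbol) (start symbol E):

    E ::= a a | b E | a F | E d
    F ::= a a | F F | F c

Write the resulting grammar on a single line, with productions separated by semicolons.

Directly left-recursive nonterminals: E, F.
For E: α = {d}, β = {a a, b E, a F}. Rewrite as E → β E' and E' → α E' | ε.
For F: α = {F, c}, β = {a a}. Rewrite as F → β F' and F' → α F' | ε.

E ::= a a E' | b E E' | a F E'; F ::= a a F'; E' ::= d E' | ε; F' ::= F F' | c F' | ε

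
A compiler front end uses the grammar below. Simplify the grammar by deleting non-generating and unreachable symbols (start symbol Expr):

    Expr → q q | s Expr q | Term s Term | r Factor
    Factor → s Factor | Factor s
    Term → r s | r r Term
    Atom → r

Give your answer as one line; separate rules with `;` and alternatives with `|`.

Expr → q q | s Expr q | Term s Term; Term → r s | r r Term

Generating nonterminals: {Atom, Expr, Term}.
Reachable from Expr after that: {Expr, Term}.
Removed useless symbols: {Atom, Factor} and every production mentioning them.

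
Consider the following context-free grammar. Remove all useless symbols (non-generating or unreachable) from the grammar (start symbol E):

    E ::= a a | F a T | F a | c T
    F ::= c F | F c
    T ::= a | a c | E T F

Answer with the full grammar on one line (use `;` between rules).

Generating nonterminals: {E, T}.
Reachable from E after that: {E, T}.
Removed useless symbols: {F} and every production mentioning them.

E ::= a a | c T; T ::= a | a c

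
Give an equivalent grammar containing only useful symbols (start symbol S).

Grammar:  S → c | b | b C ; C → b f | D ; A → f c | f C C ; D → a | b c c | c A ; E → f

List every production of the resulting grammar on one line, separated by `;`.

S → c | b | b C; C → b f | D; A → f c | f C C; D → a | b c c | c A

Generating nonterminals: {A, C, D, E, S}.
Reachable from S after that: {A, C, D, S}.
Removed useless symbols: {E} and every production mentioning them.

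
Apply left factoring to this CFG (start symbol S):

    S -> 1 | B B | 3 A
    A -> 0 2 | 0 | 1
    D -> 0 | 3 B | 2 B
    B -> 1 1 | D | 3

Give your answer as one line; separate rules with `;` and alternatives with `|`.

S -> 1 | B B | 3 A; A -> 1 | 0 A'; D -> 0 | 3 B | 2 B; B -> 1 1 | D | 3; A' -> 2 | ε

A has alternatives sharing prefix '0': factor to A → 0 A' with A' → 2 | ε.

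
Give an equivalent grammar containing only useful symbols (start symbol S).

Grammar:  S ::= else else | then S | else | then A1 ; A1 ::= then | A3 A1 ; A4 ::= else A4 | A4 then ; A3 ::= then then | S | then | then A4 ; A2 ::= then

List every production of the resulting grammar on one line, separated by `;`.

S ::= else else | then S | else | then A1; A1 ::= then | A3 A1; A3 ::= then then | S | then

Generating nonterminals: {A1, A2, A3, S}.
Reachable from S after that: {A1, A3, S}.
Removed useless symbols: {A2, A4} and every production mentioning them.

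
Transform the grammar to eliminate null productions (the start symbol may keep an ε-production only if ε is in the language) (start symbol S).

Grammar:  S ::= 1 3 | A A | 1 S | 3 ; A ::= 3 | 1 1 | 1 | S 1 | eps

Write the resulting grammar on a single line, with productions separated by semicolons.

S ::= 1 3 | A A | A | 1 S | 1 | 3 | ε; A ::= 3 | 1 1 | 1 | S 1

The nullable symbols are {A, S}.
ε ∈ L(G) since S is nullable, so keep S → ε.
For each production, add variants omitting each subset of nullable occurrences: S → A A gives A A | A. S → 1 S gives 1 S | 1.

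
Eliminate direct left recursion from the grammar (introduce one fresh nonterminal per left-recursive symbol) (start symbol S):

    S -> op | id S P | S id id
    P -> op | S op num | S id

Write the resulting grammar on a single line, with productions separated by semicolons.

S -> op S' | id S P S'; P -> op | S op num | S id; S' -> id id S' | ε

Left recursion appears on S.
For S: α = {id id}, β = {op, id S P}. Rewrite as S → β S' and S' → α S' | ε.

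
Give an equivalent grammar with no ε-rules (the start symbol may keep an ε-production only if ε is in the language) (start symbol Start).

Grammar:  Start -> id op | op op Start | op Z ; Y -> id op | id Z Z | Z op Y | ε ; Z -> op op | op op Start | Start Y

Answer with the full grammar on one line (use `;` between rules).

Start -> id op | op op Start | op Z; Y -> id op | id Z Z | Z op Y | Z op; Z -> op op | op op Start | Start Y | Start

The nullable symbols are {Y}.
ε ∉ L(G), so no ε-production is kept.
For each production, add variants omitting each subset of nullable occurrences: Y → Z op Y gives Z op Y | Z op. Z → Start Y gives Start Y | Start.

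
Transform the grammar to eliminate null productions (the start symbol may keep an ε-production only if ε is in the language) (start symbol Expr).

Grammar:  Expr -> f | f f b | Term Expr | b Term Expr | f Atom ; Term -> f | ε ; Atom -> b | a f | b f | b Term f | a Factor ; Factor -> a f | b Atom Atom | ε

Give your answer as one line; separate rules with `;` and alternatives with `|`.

Expr -> f | f f b | Term Expr | b Term Expr | b Expr | f Atom; Term -> f; Atom -> b | a f | b f | b Term f | a Factor | a; Factor -> a f | b Atom Atom

Nullable set = {Factor, Term}.
ε ∉ L(G), so no ε-production is kept.
Add the nullable-subset variants: Expr → b Term Expr gives b Term Expr | b Expr. Atom → a Factor gives a Factor | a.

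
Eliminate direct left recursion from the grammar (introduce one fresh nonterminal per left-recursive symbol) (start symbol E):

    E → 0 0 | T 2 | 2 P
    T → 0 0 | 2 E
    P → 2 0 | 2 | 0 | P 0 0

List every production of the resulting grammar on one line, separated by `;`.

E → 0 0 | T 2 | 2 P; T → 0 0 | 2 E; P → 2 0 P' | 2 P' | 0 P'; P' → 0 0 P' | ε

Left recursion appears on P.
For P: α = {0 0}, β = {2 0, 2, 0}. Rewrite as P → β P' and P' → α P' | ε.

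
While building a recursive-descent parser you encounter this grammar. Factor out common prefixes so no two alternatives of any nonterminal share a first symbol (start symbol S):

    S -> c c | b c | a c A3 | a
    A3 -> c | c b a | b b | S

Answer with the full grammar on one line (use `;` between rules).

S -> c c | b c | a S'; A3 -> b b | S | c A3'; S' -> c A3 | ε; A3' -> ε | b a

S has alternatives sharing prefix 'a': factor to S → a S' with S' → c A3 | ε.
A3 has alternatives sharing prefix 'c': factor to A3 → c A3' with A3' → ε | b a.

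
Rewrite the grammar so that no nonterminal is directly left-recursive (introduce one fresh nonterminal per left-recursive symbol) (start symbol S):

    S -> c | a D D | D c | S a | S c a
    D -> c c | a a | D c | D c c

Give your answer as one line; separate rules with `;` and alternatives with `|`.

S, D are directly left-recursive.
For S: α = {a, c a}, β = {c, a D D, D c}. Rewrite as S → β S' and S' → α S' | ε.
For D: α = {c, c c}, β = {c c, a a}. Rewrite as D → β D' and D' → α D' | ε.

S -> c S' | a D D S' | D c S'; D -> c c D' | a a D'; S' -> a S' | c a S' | epsilon; D' -> c D' | c c D' | epsilon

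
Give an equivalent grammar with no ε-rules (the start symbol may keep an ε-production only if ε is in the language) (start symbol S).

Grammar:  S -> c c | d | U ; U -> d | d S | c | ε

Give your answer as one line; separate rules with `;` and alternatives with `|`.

The nullable symbols are {S, U}.
ε ∈ L(G) since S is nullable, so keep S → ε.

S -> c c | d | U | ε; U -> d | d S | c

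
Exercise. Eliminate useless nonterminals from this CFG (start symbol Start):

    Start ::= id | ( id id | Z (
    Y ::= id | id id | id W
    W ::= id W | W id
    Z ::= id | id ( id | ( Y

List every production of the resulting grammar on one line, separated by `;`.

Start ::= id | ( id id | Z (; Y ::= id | id id; Z ::= id | id ( id | ( Y

Generating nonterminals: {Start, Y, Z}.
Reachable from Start after that: {Start, Y, Z}.
Removed useless symbols: {W} and every production mentioning them.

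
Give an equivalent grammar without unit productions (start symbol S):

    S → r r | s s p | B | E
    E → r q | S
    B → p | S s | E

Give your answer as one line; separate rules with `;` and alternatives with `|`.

S → p | S s | r q | r r | s s p; E → p | S s | r q | r r | s s p; B → p | S s | r q | r r | s s p

Unit pairs: B ⇒* {E, S}; E ⇒* {B, S}; S ⇒* {B, E}.
For every A with A ⇒* B via unit rules, add B's non-unit alternatives to A; then delete every rule of the form X → Y.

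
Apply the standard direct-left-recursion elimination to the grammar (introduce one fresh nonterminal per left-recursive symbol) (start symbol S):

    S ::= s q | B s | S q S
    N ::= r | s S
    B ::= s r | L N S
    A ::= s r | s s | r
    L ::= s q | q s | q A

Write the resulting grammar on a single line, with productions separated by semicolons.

S is directly left-recursive.
For S: α = {q S}, β = {s q, B s}. Rewrite as S → β S' and S' → α S' | ε.

S ::= s q S' | B s S'; N ::= r | s S; B ::= s r | L N S; A ::= s r | s s | r; L ::= s q | q s | q A; S' ::= q S S' | ε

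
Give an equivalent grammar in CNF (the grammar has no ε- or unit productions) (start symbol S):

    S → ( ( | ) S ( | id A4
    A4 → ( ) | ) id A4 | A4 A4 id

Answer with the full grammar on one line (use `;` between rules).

Introduce a nonterminal for each terminal appearing in a rule of length ≥ 2: X1 → (, X2 → ), X3 → id.
Binarize each right-hand side of length ≥ 3 by chaining fresh nonterminals (Y1, Y2, …): affected rules were S → X2 S X1; A4 → X2 X3 A4; A4 → A4 A4 X3.

S → X1 X1 | X2 Y1 | X3 A4; A4 → X1 X2 | X2 Y2 | A4 Y3; X1 → (; X2 → ); X3 → id; Y1 → S X1; Y2 → X3 A4; Y3 → A4 X3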